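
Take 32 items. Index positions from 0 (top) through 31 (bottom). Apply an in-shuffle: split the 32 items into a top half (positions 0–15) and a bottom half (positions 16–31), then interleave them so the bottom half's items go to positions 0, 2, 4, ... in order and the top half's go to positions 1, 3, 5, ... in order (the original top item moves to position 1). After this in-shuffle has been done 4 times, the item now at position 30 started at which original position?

Work backwards from position 30, undoing one in-shuffle at a time:
30 ← 31 ← 15 ← 7 ← 3
So the item now at position 30 started at position 3.

3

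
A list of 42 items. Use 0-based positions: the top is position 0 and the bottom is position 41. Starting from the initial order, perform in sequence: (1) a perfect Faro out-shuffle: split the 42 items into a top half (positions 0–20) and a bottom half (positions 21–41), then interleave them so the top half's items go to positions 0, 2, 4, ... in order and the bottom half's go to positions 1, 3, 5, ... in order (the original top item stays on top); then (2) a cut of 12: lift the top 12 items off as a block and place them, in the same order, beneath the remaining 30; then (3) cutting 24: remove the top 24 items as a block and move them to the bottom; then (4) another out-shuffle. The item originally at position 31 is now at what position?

13

Track the item from position 31 forward through each operation:
  after op 1 (out-shuffle): 31 → 21
  after op 2 (cut 12): 21 → 9
  after op 3 (cut 24): 9 → 27
  after op 4 (out-shuffle): 27 → 13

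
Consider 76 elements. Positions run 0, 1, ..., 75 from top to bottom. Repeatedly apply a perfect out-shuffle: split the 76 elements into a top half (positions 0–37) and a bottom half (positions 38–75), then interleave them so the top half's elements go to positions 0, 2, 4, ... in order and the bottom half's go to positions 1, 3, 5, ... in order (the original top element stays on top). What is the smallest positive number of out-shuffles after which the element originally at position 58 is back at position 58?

Follow position 58 under repeated out-shuffles:
58 → 41 → 7 → 14 → 28 → 56 → 37 → 74 → 73 → 71 → 67 → 59 → 43 → 11 → 22 → 44 → 13 → 26 → 52 → 29 → 58
It first returns after 20 out-shuffles.

20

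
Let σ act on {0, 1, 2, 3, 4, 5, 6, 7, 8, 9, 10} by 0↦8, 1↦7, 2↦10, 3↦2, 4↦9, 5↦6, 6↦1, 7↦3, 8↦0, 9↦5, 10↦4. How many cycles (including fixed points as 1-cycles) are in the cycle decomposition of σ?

2

Cycle decomposition: (0 8) (1 7 3 2 10 4 9 5 6).
2 cycles.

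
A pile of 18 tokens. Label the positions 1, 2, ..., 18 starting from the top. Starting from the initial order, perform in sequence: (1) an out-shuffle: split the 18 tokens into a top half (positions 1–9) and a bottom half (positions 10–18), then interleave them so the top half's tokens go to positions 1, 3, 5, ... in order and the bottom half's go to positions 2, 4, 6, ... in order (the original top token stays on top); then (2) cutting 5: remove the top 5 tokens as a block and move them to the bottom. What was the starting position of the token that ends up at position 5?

Undo the operations in reverse order, starting from position 5:
  undo op 2 (cut 5): 5 ← 10
  undo op 1 (out-shuffle, from bottom half): 10 ← 14
So the token at position 5 came from original position 14.

14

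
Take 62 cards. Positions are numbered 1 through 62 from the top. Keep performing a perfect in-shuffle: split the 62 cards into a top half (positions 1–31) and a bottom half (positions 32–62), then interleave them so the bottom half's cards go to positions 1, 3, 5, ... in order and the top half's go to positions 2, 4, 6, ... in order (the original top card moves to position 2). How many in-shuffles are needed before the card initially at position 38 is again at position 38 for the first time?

Follow position 38 under repeated in-shuffles:
38 → 13 → 26 → 52 → 41 → 19 → 38
It first returns after 6 in-shuffles.

6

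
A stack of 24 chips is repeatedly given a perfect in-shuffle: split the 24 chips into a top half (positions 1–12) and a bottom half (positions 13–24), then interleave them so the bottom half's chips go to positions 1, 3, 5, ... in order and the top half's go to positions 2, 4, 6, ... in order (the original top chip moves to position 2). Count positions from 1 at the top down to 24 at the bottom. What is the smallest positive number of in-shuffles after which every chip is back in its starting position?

The in-shuffle permutes the 24 positions with cycle lengths [4, 20].
Every chip is home exactly when every cycle has completed a whole number of laps, i.e. after lcm(4, 20) = 20 in-shuffles.

20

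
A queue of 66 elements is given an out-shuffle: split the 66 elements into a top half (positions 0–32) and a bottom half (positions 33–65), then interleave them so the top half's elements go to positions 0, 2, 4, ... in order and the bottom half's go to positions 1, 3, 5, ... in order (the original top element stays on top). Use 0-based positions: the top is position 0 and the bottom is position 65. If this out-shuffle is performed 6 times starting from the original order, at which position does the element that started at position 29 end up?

Track the element's position through each out-shuffle:
29 → 58 → 51 → 37 → 9 → 18 → 36

36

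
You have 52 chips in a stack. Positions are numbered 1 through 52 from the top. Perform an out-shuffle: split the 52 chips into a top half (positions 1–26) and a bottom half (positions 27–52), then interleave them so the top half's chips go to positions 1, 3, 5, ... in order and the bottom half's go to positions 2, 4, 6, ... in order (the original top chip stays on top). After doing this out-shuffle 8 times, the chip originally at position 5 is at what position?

5

Track the chip's position through each out-shuffle:
5 → 9 → 17 → 33 → 14 → 27 → 2 → 3 → 5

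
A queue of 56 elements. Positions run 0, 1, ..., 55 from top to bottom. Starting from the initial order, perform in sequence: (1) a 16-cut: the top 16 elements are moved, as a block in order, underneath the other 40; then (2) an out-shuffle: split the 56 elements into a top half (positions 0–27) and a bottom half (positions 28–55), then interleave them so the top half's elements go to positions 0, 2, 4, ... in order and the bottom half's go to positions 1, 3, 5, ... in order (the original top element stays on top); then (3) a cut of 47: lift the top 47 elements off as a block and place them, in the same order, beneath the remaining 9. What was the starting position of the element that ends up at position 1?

40

Undo the operations in reverse order, starting from position 1:
  undo op 3 (cut 47): 1 ← 48
  undo op 2 (out-shuffle, from top half): 48 ← 24
  undo op 1 (cut 16): 24 ← 40
So the element at position 1 came from original position 40.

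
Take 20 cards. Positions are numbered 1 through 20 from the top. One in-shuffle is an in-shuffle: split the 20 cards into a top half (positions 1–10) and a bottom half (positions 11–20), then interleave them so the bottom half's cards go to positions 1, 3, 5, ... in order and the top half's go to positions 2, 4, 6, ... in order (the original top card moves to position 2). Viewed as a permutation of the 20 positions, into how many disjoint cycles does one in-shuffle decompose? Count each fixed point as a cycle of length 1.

Trace each unvisited position around until it returns:
(1 2 4 8 16 11) (3 6 12) (5 10 20 19 17 13) (7 14) (9 18 15)
5 cycles in total.

5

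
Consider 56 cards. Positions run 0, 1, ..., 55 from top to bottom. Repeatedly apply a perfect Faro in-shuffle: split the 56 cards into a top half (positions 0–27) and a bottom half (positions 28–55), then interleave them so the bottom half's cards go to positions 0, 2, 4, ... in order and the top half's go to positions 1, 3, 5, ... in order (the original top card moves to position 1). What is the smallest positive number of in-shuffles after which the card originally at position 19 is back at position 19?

18

Follow position 19 under repeated in-shuffles:
19 → 39 → 22 → 45 → 34 → 12 → 25 → 51 → 46 → 36 → 16 → 33 → 10 → 21 → 43 → 30 → 4 → 9 → 19
It first returns after 18 in-shuffles.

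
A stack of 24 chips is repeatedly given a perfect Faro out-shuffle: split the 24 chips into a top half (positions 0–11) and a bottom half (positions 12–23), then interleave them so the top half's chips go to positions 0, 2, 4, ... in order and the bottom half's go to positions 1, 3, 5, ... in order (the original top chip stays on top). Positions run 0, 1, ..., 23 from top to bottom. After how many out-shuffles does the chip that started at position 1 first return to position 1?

11

Follow position 1 under repeated out-shuffles:
1 → 2 → 4 → 8 → 16 → 9 → 18 → 13 → 3 → 6 → 12 → 1
It first returns after 11 out-shuffles.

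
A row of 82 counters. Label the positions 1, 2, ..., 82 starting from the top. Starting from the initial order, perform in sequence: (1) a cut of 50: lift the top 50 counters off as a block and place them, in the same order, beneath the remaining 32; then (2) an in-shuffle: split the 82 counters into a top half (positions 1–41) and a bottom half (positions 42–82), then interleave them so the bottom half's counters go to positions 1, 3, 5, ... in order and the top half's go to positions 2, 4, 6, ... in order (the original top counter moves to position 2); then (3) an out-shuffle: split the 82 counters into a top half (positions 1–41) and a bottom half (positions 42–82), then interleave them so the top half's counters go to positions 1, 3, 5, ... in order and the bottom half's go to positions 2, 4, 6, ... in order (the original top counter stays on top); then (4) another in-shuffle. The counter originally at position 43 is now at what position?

21

Track the counter from position 43 forward through each operation:
  after op 1 (cut 50): 43 → 75
  after op 2 (in-shuffle): 75 → 67
  after op 3 (out-shuffle): 67 → 52
  after op 4 (in-shuffle): 52 → 21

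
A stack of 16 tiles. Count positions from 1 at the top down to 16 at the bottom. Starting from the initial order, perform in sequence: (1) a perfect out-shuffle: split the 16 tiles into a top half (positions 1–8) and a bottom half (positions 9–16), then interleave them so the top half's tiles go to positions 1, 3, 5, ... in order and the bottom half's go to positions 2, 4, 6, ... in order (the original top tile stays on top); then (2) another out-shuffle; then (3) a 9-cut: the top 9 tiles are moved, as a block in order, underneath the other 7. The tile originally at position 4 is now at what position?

4

Track the tile from position 4 forward through each operation:
  after op 1 (out-shuffle): 4 → 7
  after op 2 (out-shuffle): 7 → 13
  after op 3 (cut 9): 13 → 4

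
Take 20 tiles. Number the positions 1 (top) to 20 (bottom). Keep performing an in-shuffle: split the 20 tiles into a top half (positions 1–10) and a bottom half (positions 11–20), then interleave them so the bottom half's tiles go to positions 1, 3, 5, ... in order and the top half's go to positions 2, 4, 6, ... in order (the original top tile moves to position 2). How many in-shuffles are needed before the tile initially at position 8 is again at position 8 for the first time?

6

Follow position 8 under repeated in-shuffles:
8 → 16 → 11 → 1 → 2 → 4 → 8
It first returns after 6 in-shuffles.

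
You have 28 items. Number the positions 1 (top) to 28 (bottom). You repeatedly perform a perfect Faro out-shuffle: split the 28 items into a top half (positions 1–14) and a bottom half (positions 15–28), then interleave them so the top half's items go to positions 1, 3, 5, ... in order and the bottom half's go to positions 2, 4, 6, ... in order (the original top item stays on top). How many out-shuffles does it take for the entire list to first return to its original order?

The out-shuffle permutes the 28 positions with cycle lengths [1, 1, 2, 6, 18].
Every item is home exactly when every cycle has completed a whole number of laps, i.e. after lcm(1, 2, 6, 18) = 18 out-shuffles.

18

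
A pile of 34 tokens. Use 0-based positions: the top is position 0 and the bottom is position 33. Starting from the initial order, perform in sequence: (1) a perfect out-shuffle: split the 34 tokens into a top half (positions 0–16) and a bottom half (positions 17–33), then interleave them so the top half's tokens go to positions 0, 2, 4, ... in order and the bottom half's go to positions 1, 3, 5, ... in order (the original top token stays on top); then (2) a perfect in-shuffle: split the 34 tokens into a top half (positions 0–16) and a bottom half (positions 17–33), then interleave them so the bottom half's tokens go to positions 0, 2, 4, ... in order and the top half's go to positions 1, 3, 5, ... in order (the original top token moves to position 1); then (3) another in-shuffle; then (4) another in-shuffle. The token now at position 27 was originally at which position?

10

Undo the operations in reverse order, starting from position 27:
  undo op 4 (in-shuffle, from top half): 27 ← 13
  undo op 3 (in-shuffle, from top half): 13 ← 6
  undo op 2 (in-shuffle, from bottom half): 6 ← 20
  undo op 1 (out-shuffle, from top half): 20 ← 10
So the token at position 27 came from original position 10.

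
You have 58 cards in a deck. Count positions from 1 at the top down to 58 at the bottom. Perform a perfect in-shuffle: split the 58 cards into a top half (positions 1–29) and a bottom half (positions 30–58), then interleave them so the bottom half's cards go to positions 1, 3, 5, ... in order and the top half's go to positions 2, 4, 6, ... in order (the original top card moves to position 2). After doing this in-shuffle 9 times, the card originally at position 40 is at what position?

7

Track the card's position through each in-shuffle:
40 → 21 → 42 → 25 → 50 → 41 → 23 → 46 → 33 → 7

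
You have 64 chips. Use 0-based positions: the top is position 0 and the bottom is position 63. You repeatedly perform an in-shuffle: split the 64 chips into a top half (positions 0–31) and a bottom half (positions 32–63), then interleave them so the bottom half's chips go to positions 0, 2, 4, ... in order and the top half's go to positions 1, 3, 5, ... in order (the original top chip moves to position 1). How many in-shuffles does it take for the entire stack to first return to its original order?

The in-shuffle permutes the 64 positions with cycle lengths [4, 12, 12, 12, 12, 12].
Every chip is home exactly when every cycle has completed a whole number of laps, i.e. after lcm(4, 12) = 12 in-shuffles.

12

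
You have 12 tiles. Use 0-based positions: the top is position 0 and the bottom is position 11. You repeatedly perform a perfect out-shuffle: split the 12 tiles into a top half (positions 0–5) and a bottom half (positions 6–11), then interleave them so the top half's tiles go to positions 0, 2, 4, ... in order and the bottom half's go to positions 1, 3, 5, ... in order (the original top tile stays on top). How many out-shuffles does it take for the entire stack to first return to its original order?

10

The out-shuffle permutes the 12 positions with cycle lengths [1, 1, 10].
Every tile is home exactly when every cycle has completed a whole number of laps, i.e. after lcm(1, 10) = 10 out-shuffles.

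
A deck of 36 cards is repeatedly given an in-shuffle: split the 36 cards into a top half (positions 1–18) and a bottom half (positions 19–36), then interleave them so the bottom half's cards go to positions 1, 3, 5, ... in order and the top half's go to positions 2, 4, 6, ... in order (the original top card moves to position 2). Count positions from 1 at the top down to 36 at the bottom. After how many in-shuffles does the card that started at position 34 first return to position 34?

Follow position 34 under repeated in-shuffles:
34 → 31 → 25 → 13 → 26 → 15 → 30 → 23 → ... → 34 (length 36)
It first returns after 36 in-shuffles.

36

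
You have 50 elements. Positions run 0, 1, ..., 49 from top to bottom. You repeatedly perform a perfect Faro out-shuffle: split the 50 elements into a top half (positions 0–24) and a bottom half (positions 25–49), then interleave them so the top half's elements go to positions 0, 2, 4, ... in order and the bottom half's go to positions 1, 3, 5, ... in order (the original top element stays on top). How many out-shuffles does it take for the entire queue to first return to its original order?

21

The out-shuffle permutes the 50 positions with cycle lengths [1, 1, 3, 3, 21, 21].
Every element is home exactly when every cycle has completed a whole number of laps, i.e. after lcm(1, 3, 21) = 21 out-shuffles.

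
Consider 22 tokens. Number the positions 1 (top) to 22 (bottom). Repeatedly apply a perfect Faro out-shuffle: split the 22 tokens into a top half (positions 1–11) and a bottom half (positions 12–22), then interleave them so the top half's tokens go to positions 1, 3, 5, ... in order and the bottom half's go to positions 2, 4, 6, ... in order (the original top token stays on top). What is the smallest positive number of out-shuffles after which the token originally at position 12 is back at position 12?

Follow position 12 under repeated out-shuffles:
12 → 2 → 3 → 5 → 9 → 17 → 12
It first returns after 6 out-shuffles.

6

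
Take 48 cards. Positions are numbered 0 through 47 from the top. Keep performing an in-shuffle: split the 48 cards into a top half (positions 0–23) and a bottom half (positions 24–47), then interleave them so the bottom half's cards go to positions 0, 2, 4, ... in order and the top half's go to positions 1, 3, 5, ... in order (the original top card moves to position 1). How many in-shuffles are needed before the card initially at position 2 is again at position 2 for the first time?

21

Follow position 2 under repeated in-shuffles:
2 → 5 → 11 → 23 → 47 → 46 → 44 → 40 → ... → 2 (length 21)
It first returns after 21 in-shuffles.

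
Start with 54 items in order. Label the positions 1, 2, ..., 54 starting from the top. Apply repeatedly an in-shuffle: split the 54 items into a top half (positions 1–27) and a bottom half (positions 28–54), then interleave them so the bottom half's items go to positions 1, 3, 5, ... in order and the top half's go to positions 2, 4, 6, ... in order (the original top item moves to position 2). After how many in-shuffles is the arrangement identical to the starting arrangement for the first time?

The in-shuffle permutes the 54 positions with cycle lengths [4, 10, 20, 20].
Every item is home exactly when every cycle has completed a whole number of laps, i.e. after lcm(4, 10, 20) = 20 in-shuffles.

20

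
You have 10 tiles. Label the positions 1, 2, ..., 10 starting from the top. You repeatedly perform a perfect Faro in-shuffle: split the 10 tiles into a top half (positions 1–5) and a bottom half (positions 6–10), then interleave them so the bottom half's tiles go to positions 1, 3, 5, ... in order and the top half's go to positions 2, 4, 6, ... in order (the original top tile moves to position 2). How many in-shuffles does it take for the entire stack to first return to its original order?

10

The in-shuffle permutes the 10 positions with cycle lengths [10].
Every tile is home exactly when every cycle has completed a whole number of laps, i.e. after lcm(10) = 10 in-shuffles.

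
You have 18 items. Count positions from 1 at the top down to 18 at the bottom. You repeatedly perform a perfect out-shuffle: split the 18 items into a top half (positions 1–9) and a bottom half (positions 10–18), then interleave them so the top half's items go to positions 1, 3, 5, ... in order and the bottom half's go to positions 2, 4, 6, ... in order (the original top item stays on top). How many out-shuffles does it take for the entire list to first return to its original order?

The out-shuffle permutes the 18 positions with cycle lengths [1, 1, 8, 8].
Every item is home exactly when every cycle has completed a whole number of laps, i.e. after lcm(1, 8) = 8 out-shuffles.

8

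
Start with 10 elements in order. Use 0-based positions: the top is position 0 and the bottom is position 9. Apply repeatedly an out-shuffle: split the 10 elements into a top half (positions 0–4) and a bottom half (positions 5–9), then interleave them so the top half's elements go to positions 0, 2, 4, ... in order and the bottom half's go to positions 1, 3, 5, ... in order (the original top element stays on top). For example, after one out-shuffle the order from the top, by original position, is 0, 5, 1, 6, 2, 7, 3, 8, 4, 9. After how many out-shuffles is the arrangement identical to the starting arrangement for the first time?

6

The out-shuffle permutes the 10 positions with cycle lengths [1, 1, 2, 6].
Every element is home exactly when every cycle has completed a whole number of laps, i.e. after lcm(1, 2, 6) = 6 out-shuffles.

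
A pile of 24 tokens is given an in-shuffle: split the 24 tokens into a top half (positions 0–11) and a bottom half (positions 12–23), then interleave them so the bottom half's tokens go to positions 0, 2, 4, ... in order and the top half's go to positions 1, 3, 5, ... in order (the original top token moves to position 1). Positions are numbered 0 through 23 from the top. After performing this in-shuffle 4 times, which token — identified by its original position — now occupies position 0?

Work backwards from position 0, undoing one in-shuffle at a time:
0 ← 12 ← 18 ← 21 ← 10
So the token now at position 0 started at position 10.

10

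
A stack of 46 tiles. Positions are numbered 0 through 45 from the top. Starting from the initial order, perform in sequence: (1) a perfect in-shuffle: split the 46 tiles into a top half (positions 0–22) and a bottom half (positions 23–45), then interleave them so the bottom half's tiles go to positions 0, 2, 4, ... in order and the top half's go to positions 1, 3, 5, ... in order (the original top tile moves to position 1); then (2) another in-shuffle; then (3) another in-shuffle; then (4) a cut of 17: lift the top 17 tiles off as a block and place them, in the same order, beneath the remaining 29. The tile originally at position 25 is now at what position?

Track the tile from position 25 forward through each operation:
  after op 1 (in-shuffle): 25 → 4
  after op 2 (in-shuffle): 4 → 9
  after op 3 (in-shuffle): 9 → 19
  after op 4 (cut 17): 19 → 2

2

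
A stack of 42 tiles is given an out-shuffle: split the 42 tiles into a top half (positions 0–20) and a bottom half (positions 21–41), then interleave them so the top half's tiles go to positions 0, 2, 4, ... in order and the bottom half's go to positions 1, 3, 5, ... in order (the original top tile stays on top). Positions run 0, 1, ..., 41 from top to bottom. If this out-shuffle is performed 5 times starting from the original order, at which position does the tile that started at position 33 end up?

31

Track the tile's position through each out-shuffle:
33 → 25 → 9 → 18 → 36 → 31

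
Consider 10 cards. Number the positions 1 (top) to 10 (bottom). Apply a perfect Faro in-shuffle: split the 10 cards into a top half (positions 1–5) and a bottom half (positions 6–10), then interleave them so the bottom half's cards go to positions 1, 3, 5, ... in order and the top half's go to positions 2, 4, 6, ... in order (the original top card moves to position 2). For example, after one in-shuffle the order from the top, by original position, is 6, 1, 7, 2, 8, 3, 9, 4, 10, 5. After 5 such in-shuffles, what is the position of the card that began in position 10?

Track the card's position through each in-shuffle:
10 → 9 → 7 → 3 → 6 → 1

1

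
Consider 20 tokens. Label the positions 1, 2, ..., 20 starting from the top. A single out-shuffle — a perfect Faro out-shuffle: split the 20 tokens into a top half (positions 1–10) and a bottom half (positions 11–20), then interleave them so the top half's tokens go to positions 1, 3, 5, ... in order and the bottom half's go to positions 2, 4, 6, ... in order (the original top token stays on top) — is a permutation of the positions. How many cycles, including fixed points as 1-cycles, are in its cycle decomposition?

3

Trace each unvisited position around until it returns:
(1) (2 3 5 9 17 14 ... len 18) (20)
3 cycles in total.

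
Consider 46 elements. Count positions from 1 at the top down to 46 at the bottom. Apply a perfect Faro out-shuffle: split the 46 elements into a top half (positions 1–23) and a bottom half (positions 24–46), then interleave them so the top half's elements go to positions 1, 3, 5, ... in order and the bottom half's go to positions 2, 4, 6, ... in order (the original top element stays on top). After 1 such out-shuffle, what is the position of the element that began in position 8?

15

Track the element's position through each out-shuffle:
8 → 15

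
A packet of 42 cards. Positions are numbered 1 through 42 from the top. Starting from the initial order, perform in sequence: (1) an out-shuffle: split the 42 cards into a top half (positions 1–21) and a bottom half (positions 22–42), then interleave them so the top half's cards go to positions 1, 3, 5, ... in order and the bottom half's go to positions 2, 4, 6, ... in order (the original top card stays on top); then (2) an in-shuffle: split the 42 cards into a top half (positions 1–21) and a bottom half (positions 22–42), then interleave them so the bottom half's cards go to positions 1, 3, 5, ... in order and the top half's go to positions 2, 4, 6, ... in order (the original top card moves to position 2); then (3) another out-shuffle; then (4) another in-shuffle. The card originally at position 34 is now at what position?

Track the card from position 34 forward through each operation:
  after op 1 (out-shuffle): 34 → 26
  after op 2 (in-shuffle): 26 → 9
  after op 3 (out-shuffle): 9 → 17
  after op 4 (in-shuffle): 17 → 34

34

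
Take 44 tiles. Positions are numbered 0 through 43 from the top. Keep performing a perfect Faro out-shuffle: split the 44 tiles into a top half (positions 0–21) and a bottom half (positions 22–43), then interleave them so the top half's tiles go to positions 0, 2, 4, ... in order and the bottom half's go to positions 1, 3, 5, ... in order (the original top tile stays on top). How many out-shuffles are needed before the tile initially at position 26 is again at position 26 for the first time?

Follow position 26 under repeated out-shuffles:
26 → 9 → 18 → 36 → 29 → 15 → 30 → 17 → 34 → 25 → 7 → 14 → 28 → 13 → 26
It first returns after 14 out-shuffles.

14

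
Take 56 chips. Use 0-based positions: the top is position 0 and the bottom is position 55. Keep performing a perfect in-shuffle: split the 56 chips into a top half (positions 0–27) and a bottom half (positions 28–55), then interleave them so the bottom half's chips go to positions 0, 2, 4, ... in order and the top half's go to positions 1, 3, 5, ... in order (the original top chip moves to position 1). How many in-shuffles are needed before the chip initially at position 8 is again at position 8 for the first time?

18

Follow position 8 under repeated in-shuffles:
8 → 17 → 35 → 14 → 29 → 2 → 5 → 11 → 23 → 47 → 38 → 20 → 41 → 26 → 53 → 50 → 44 → 32 → 8
It first returns after 18 in-shuffles.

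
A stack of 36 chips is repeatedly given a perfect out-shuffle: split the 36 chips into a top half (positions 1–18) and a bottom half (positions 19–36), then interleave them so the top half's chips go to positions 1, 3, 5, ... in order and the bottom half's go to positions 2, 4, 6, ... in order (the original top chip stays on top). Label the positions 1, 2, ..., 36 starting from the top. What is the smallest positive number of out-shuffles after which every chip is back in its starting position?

The out-shuffle permutes the 36 positions with cycle lengths [1, 1, 3, 3, 4, 12, 12].
Every chip is home exactly when every cycle has completed a whole number of laps, i.e. after lcm(1, 3, 4, 12) = 12 out-shuffles.

12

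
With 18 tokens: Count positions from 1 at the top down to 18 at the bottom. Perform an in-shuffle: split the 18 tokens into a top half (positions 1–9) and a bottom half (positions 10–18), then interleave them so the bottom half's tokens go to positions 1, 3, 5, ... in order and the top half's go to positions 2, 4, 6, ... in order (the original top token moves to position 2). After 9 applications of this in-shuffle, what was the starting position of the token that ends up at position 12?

Work backwards from position 12, undoing one in-shuffle at a time:
12 ← 6 ← 3 ← 11 ← 15 ← 17 ← 18 ← 9 ← 14 ← 7
So the token now at position 12 started at position 7.

7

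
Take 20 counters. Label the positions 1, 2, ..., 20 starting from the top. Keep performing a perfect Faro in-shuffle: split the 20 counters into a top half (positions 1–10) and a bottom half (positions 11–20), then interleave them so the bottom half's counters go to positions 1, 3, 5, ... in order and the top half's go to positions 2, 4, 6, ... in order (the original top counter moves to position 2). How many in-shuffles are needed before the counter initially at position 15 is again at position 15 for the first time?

3

Follow position 15 under repeated in-shuffles:
15 → 9 → 18 → 15
It first returns after 3 in-shuffles.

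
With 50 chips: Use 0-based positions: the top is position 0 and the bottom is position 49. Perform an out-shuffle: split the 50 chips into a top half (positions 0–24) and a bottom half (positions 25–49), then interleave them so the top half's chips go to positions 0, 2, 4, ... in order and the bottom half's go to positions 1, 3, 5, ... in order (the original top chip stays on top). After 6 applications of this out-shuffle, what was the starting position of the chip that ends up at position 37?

Work backwards from position 37, undoing one out-shuffle at a time:
37 ← 43 ← 46 ← 23 ← 36 ← 18 ← 9
So the chip now at position 37 started at position 9.

9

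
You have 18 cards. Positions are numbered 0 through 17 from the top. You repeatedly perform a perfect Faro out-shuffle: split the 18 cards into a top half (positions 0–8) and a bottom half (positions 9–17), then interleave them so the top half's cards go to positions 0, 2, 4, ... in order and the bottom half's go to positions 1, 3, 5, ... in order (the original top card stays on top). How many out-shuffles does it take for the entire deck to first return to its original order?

The out-shuffle permutes the 18 positions with cycle lengths [1, 1, 8, 8].
Every card is home exactly when every cycle has completed a whole number of laps, i.e. after lcm(1, 8) = 8 out-shuffles.

8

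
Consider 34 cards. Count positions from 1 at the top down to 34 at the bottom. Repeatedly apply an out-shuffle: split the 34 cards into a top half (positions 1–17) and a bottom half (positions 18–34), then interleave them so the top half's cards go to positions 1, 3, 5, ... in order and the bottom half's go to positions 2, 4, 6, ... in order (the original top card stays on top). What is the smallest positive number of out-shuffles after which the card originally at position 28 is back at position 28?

Follow position 28 under repeated out-shuffles:
28 → 22 → 10 → 19 → 4 → 7 → 13 → 25 → 16 → 31 → 28
It first returns after 10 out-shuffles.

10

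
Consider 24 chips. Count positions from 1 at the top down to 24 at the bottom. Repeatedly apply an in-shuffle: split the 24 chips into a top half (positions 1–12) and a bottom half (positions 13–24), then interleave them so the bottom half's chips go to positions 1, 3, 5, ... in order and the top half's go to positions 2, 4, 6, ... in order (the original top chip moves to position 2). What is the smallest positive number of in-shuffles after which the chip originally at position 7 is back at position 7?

20

Follow position 7 under repeated in-shuffles:
7 → 14 → 3 → 6 → 12 → 24 → 23 → 21 → 17 → 9 → 18 → 11 → 22 → 19 → 13 → 1 → 2 → 4 → 8 → 16 → 7
It first returns after 20 in-shuffles.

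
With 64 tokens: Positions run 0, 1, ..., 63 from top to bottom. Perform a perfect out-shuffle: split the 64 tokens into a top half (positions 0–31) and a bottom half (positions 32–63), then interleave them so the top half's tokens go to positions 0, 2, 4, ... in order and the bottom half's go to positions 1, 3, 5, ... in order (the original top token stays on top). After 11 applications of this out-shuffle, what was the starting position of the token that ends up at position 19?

38

Work backwards from position 19, undoing one out-shuffle at a time:
19 ← 41 ← 52 ← 26 ← 13 ← 38 ← 19 ← 41 ← 52 ← 26 ← 13 ← 38
So the token now at position 19 started at position 38.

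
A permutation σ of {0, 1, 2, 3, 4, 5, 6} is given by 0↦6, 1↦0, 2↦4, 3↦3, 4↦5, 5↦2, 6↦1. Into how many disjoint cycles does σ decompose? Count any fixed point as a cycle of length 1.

3

Cycle decomposition: (0 6 1) (2 4 5) (3).
3 cycles.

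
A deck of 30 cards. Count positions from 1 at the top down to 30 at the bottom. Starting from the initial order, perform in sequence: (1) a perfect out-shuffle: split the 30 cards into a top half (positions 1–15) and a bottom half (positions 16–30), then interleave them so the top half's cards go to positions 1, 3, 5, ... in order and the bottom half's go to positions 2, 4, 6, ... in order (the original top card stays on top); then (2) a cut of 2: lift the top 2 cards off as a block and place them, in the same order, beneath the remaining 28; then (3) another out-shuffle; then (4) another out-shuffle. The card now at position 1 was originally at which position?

2

Undo the operations in reverse order, starting from position 1:
  undo op 4 (out-shuffle, from top half): 1 ← 1
  undo op 3 (out-shuffle, from top half): 1 ← 1
  undo op 2 (cut 2): 1 ← 3
  undo op 1 (out-shuffle, from top half): 3 ← 2
So the card at position 1 came from original position 2.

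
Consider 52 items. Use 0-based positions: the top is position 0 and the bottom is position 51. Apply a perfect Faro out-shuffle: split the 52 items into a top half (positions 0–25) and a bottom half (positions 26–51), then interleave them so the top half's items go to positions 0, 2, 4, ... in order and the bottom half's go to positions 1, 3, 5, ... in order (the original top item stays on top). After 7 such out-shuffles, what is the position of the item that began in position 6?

Track the item's position through each out-shuffle:
6 → 12 → 24 → 48 → 45 → 39 → 27 → 3

3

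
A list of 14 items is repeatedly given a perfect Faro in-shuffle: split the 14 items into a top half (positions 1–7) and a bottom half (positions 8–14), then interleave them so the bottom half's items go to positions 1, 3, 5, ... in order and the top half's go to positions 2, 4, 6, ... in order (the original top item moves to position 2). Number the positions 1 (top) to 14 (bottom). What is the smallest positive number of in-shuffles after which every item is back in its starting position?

The in-shuffle permutes the 14 positions with cycle lengths [2, 4, 4, 4].
Every item is home exactly when every cycle has completed a whole number of laps, i.e. after lcm(2, 4) = 4 in-shuffles.

4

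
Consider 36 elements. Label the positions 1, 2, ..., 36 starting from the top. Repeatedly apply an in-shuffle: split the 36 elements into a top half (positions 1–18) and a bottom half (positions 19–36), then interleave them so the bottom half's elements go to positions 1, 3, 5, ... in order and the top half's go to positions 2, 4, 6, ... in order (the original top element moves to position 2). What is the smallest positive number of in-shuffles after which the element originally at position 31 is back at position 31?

36

Follow position 31 under repeated in-shuffles:
31 → 25 → 13 → 26 → 15 → 30 → 23 → 9 → ... → 31 (length 36)
It first returns after 36 in-shuffles.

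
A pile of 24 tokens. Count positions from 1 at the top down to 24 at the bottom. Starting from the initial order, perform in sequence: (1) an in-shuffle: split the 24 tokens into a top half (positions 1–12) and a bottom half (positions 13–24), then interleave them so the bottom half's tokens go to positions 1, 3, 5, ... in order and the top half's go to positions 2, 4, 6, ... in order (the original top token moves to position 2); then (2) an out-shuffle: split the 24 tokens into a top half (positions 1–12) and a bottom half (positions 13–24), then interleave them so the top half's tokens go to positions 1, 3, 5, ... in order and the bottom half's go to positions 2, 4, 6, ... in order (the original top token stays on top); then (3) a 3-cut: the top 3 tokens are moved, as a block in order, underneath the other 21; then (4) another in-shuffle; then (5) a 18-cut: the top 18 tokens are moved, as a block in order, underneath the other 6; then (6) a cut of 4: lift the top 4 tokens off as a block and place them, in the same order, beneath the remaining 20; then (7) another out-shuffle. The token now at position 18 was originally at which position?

Undo the operations in reverse order, starting from position 18:
  undo op 7 (out-shuffle, from bottom half): 18 ← 21
  undo op 6 (cut 4): 21 ← 1
  undo op 5 (cut 18): 1 ← 19
  undo op 4 (in-shuffle, from bottom half): 19 ← 22
  undo op 3 (cut 3): 22 ← 1
  undo op 2 (out-shuffle, from top half): 1 ← 1
  undo op 1 (in-shuffle, from bottom half): 1 ← 13
So the token at position 18 came from original position 13.

13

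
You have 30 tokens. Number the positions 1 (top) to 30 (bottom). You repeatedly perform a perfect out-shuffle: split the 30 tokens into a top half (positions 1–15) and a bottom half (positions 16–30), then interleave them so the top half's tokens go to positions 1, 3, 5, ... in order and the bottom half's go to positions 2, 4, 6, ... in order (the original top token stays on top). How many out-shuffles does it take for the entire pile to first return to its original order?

28

The out-shuffle permutes the 30 positions with cycle lengths [1, 1, 28].
Every token is home exactly when every cycle has completed a whole number of laps, i.e. after lcm(1, 28) = 28 out-shuffles.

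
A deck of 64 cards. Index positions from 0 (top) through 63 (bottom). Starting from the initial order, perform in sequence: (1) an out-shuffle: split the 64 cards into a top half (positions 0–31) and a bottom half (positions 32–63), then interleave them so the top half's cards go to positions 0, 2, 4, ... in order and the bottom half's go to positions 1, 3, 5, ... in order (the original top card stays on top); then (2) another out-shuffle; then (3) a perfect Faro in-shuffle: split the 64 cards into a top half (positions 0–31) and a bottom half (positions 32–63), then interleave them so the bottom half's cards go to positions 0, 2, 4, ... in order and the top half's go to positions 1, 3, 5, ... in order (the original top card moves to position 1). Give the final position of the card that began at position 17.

Track the card from position 17 forward through each operation:
  after op 1 (out-shuffle): 17 → 34
  after op 2 (out-shuffle): 34 → 5
  after op 3 (in-shuffle): 5 → 11

11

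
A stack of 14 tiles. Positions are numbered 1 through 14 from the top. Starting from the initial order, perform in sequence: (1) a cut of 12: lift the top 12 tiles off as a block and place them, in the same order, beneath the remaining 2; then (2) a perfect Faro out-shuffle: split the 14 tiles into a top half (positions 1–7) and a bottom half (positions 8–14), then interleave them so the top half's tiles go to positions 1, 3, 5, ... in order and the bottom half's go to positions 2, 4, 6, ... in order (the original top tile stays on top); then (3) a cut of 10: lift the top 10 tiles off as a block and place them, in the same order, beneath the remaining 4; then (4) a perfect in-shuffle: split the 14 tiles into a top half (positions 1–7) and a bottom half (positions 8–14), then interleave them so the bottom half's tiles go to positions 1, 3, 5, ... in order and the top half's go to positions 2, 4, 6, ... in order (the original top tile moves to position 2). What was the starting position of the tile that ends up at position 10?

Undo the operations in reverse order, starting from position 10:
  undo op 4 (in-shuffle, from top half): 10 ← 5
  undo op 3 (cut 10): 5 ← 1
  undo op 2 (out-shuffle, from top half): 1 ← 1
  undo op 1 (cut 12): 1 ← 13
So the tile at position 10 came from original position 13.

13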